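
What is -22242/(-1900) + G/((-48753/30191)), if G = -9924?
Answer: 95058963971/15438450 ≈ 6157.3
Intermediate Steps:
-22242/(-1900) + G/((-48753/30191)) = -22242/(-1900) - 9924/((-48753/30191)) = -22242*(-1/1900) - 9924/((-48753*1/30191)) = 11121/950 - 9924/(-48753/30191) = 11121/950 - 9924*(-30191/48753) = 11121/950 + 99871828/16251 = 95058963971/15438450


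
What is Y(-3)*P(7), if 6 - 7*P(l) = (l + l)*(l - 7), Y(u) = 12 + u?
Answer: 54/7 ≈ 7.7143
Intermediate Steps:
P(l) = 6/7 - 2*l*(-7 + l)/7 (P(l) = 6/7 - (l + l)*(l - 7)/7 = 6/7 - 2*l*(-7 + l)/7)
Y(-3)*P(7) = (12 - 3)*(6/7 + 2*7 - 2/7*7²) = 9*(6/7 + 14 - 2/7*49) = 9*(6/7 + 14 - 14) = 9*(6/7) = 54/7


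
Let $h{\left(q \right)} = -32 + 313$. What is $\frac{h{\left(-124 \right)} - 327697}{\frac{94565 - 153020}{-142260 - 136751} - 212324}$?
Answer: $\frac{91352665576}{59240673109} \approx 1.5421$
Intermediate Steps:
$h{\left(q \right)} = 281$
$\frac{h{\left(-124 \right)} - 327697}{\frac{94565 - 153020}{-142260 - 136751} - 212324} = \frac{281 - 327697}{\frac{94565 - 153020}{-142260 - 136751} - 212324} = - \frac{327416}{\frac{94565 - 153020}{-279011} - 212324} = - \frac{327416}{\left(94565 - 153020\right) \left(- \frac{1}{279011}\right) - 212324} = - \frac{327416}{\left(-58455\right) \left(- \frac{1}{279011}\right) - 212324} = - \frac{327416}{\frac{58455}{279011} - 212324} = - \frac{327416}{- \frac{59240673109}{279011}} = \left(-327416\right) \left(- \frac{279011}{59240673109}\right) = \frac{91352665576}{59240673109}$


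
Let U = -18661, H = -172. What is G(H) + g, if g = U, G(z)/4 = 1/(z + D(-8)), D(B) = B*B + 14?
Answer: -877069/47 ≈ -18661.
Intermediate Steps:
D(B) = 14 + B² (D(B) = B² + 14 = 14 + B²)
G(z) = 4/(78 + z) (G(z) = 4/(z + (14 + (-8)²)) = 4/(z + (14 + 64)) = 4/(z + 78) = 4/(78 + z))
g = -18661
G(H) + g = 4/(78 - 172) - 18661 = 4/(-94) - 18661 = 4*(-1/94) - 18661 = -2/47 - 18661 = -877069/47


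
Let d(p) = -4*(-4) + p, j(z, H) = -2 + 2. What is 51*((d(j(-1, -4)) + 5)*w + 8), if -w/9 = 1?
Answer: -9231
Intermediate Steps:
w = -9 (w = -9*1 = -9)
j(z, H) = 0
d(p) = 16 + p
51*((d(j(-1, -4)) + 5)*w + 8) = 51*(((16 + 0) + 5)*(-9) + 8) = 51*((16 + 5)*(-9) + 8) = 51*(21*(-9) + 8) = 51*(-189 + 8) = 51*(-181) = -9231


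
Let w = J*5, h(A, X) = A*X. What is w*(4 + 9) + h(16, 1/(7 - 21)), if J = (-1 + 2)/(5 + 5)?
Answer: 75/14 ≈ 5.3571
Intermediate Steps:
J = 1/10 ≈ 0.10000
w = 1/2 (w = (1/10)*5 = 1/2 ≈ 0.50000)
w*(4 + 9) + h(16, 1/(7 - 21)) = (4 + 9)/2 + 16/(7 - 21) = (1/2)*13 + 16/(-14) = 13/2 + 16*(-1/14) = 13/2 - 8/7 = 75/14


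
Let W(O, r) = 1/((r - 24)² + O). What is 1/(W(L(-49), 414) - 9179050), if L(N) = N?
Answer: -152051/1395683731549 ≈ -1.0894e-7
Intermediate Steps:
W(O, r) = 1/(O + (-24 + r)²) (W(O, r) = 1/((-24 + r)² + O) = 1/(O + (-24 + r)²))
1/(W(L(-49), 414) - 9179050) = 1/(1/(-49 + (-24 + 414)²) - 9179050) = 1/(1/(-49 + 390²) - 9179050) = 1/(1/(-49 + 152100) - 9179050) = 1/(1/152051 - 9179050) = 1/(-1395683731549/152051) = -152051/1395683731549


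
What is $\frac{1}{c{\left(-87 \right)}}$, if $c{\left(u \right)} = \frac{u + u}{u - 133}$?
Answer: $\frac{110}{87} \approx 1.2644$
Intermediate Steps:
$c{\left(u \right)} = \frac{2 u}{-133 + u}$
$\frac{1}{c{\left(-87 \right)}} = \frac{1}{2 \left(-87\right) \frac{1}{-133 - 87}} = \frac{1}{2 \left(-87\right) \frac{1}{-220}} = \frac{1}{2 \left(-87\right) \left(- \frac{1}{220}\right)} = \frac{1}{\frac{87}{110}} = \frac{110}{87}$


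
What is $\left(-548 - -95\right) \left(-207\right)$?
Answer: $93771$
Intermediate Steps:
$\left(-548 - -95\right) \left(-207\right) = \left(-548 + 95\right) \left(-207\right) = \left(-453\right) \left(-207\right) = 93771$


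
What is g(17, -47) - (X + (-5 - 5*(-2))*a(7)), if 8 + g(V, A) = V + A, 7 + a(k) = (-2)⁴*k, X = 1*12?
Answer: -575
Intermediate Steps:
X = 12
a(k) = -7 + 16*k (a(k) = -7 + (-2)⁴*k = -7 + 16*k)
g(V, A) = -8 + A + V (g(V, A) = -8 + (V + A) = -8 + (A + V) = -8 + A + V)
g(17, -47) - (X + (-5 - 5*(-2))*a(7)) = (-8 - 47 + 17) - (12 + (-5 - 5*(-2))*(-7 + 16*7)) = -38 - (12 + (-5 + 10)*(-7 + 112)) = -38 - (12 + 5*105) = -38 - (12 + 525) = -38 - 1*537 = -38 - 537 = -575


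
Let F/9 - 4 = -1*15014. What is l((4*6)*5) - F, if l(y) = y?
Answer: 135210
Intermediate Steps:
F = -135090 (F = 36 + 9*(-1*15014) = 36 + 9*(-15014) = 36 - 135126 = -135090)
l((4*6)*5) - F = (4*6)*5 - 1*(-135090) = 24*5 + 135090 = 120 + 135090 = 135210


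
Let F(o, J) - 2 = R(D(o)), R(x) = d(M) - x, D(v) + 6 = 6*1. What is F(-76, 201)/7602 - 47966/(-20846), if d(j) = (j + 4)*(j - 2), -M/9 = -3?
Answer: 9067497/3773126 ≈ 2.4032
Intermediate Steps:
M = 27 (M = -9*(-3) = 27)
D(v) = 0 (D(v) = -6 + 6*1 = -6 + 6 = 0)
d(j) = (-2 + j)*(4 + j) (d(j) = (4 + j)*(-2 + j) = (-2 + j)*(4 + j))
R(x) = 775 - x (R(x) = (-8 + 27² + 2*27) - x = (-8 + 729 + 54) - x = 775 - x)
F(o, J) = 777 (F(o, J) = 2 + (775 - 1*0) = 2 + (775 + 0) = 2 + 775 = 777)
F(-76, 201)/7602 - 47966/(-20846) = 777/7602 - 47966/(-20846) = 777*(1/7602) - 47966*(-1/20846) = 37/362 + 23983/10423 = 9067497/3773126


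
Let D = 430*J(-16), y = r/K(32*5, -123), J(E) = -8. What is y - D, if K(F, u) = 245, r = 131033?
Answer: 139119/35 ≈ 3974.8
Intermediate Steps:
y = 18719/35 (y = 131033/245 = 131033*(1/245) = 18719/35 ≈ 534.83)
D = -3440 (D = 430*(-8) = -3440)
y - D = 18719/35 - 1*(-3440) = 18719/35 + 3440 = 139119/35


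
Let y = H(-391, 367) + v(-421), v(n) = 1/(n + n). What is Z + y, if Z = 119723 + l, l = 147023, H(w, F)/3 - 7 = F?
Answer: 225544855/842 ≈ 2.6787e+5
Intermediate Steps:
H(w, F) = 21 + 3*F
v(n) = 1/(2*n)
Z = 266746 (Z = 119723 + 147023 = 266746)
y = 944723/842 (y = (21 + 3*367) + (½)/(-421) = (21 + 1101) + (½)*(-1/421) = 1122 - 1/842 = 944723/842 ≈ 1122.0)
Z + y = 266746 + 944723/842 = 225544855/842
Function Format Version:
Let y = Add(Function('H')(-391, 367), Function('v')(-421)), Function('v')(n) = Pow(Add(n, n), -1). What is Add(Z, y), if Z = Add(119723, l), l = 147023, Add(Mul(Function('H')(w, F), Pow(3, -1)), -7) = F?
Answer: Rational(225544855, 842) ≈ 2.6787e+5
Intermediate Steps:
Function('H')(w, F) = Add(21, Mul(3, F))
Function('v')(n) = Mul(Rational(1, 2), Pow(n, -1)) (Function('v')(n) = Pow(Mul(2, n), -1) = Mul(Rational(1, 2), Pow(n, -1)))
Z = 266746 (Z = Add(119723, 147023) = 266746)
y = Rational(944723, 842) (y = Add(Add(21, Mul(3, 367)), Mul(Rational(1, 2), Pow(-421, -1))) = Add(Add(21, 1101), Mul(Rational(1, 2), Rational(-1, 421))) = Add(1122, Rational(-1, 842)) = Rational(944723, 842) ≈ 1122.0)
Add(Z, y) = Add(266746, Rational(944723, 842)) = Rational(225544855, 842)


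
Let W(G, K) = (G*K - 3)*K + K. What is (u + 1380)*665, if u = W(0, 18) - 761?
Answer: 387695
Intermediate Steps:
W(G, K) = K + K*(-3 + G*K) (W(G, K) = (-3 + G*K)*K + K = K*(-3 + G*K) + K = K + K*(-3 + G*K))
u = -797 (u = 18*(-2 + 0*18) - 761 = 18*(-2 + 0) - 761 = 18*(-2) - 761 = -36 - 761 = -797)
(u + 1380)*665 = (-797 + 1380)*665 = 583*665 = 387695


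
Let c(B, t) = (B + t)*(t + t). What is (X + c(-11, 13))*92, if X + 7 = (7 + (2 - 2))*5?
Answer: 7360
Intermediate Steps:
c(B, t) = 2*t*(B + t) (c(B, t) = (B + t)*(2*t) = 2*t*(B + t))
X = 28 (X = -7 + (7 + (2 - 2))*5 = -7 + (7 + 0)*5 = -7 + 7*5 = -7 + 35 = 28)
(X + c(-11, 13))*92 = (28 + 2*13*(-11 + 13))*92 = (28 + 2*13*2)*92 = (28 + 52)*92 = 80*92 = 7360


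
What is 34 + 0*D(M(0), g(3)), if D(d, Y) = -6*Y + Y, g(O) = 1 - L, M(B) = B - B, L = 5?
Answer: 34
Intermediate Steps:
M(B) = 0
g(O) = -4 (g(O) = 1 - 1*5 = 1 - 5 = -4)
D(d, Y) = -5*Y
34 + 0*D(M(0), g(3)) = 34 + 0*(-5*(-4)) = 34 + 0*20 = 34 + 0 = 34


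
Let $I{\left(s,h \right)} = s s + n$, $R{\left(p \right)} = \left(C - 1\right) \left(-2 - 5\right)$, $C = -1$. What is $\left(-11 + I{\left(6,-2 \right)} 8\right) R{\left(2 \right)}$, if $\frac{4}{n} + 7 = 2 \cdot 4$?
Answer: $4326$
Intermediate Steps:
$n = 4$ ($n = \frac{4}{-7 + 2 \cdot 4} = \frac{4}{-7 + 8} = \frac{4}{1} = 4 \cdot 1 = 4$)
$R{\left(p \right)} = 14$ ($R{\left(p \right)} = \left(-1 - 1\right) \left(-2 - 5\right) = \left(-2\right) \left(-7\right) = 14$)
$I{\left(s,h \right)} = 4 + s^{2}$ ($I{\left(s,h \right)} = s s + 4 = s^{2} + 4 = 4 + s^{2}$)
$\left(-11 + I{\left(6,-2 \right)} 8\right) R{\left(2 \right)} = \left(-11 + \left(4 + 6^{2}\right) 8\right) 14 = \left(-11 + \left(4 + 36\right) 8\right) 14 = \left(-11 + 40 \cdot 8\right) 14 = \left(-11 + 320\right) 14 = 309 \cdot 14 = 4326$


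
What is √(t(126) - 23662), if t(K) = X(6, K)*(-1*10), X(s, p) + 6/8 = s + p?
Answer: I*√99898/2 ≈ 158.03*I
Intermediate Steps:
X(s, p) = -¾ + p + s (X(s, p) = -¾ + (s + p) = -¾ + (p + s) = -¾ + p + s)
t(K) = -105/2 - 10*K (t(K) = (-¾ + K + 6)*(-1*10) = (21/4 + K)*(-10) = -105/2 - 10*K)
√(t(126) - 23662) = √((-105/2 - 10*126) - 23662) = √((-105/2 - 1260) - 23662) = √(-2625/2 - 23662) = √(-49949/2) = I*√99898/2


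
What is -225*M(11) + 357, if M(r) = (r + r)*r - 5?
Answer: -52968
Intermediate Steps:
M(r) = -5 + 2*r² (M(r) = (2*r)*r - 5 = 2*r² - 5 = -5 + 2*r²)
-225*M(11) + 357 = -225*(-5 + 2*11²) + 357 = -225*(-5 + 2*121) + 357 = -225*(-5 + 242) + 357 = -225*237 + 357 = -53325 + 357 = -52968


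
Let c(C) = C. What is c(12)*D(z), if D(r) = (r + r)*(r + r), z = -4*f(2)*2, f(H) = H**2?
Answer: 49152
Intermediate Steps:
z = -32 (z = -4*2**2*2 = -4*4*2 = -16*2 = -32)
D(r) = 4*r**2 (D(r) = (2*r)*(2*r) = 4*r**2)
c(12)*D(z) = 12*(4*(-32)**2) = 12*(4*1024) = 12*4096 = 49152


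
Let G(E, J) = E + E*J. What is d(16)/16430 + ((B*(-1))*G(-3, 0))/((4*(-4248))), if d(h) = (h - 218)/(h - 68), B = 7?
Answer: -604549/604886880 ≈ -0.00099944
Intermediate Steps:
d(h) = (-218 + h)/(-68 + h)
d(16)/16430 + ((B*(-1))*G(-3, 0))/((4*(-4248))) = ((-218 + 16)/(-68 + 16))/16430 + ((7*(-1))*(-3*(1 + 0)))/((4*(-4248))) = (-202/(-52))*(1/16430) - (-21)/(-16992) = -1/52*(-202)*(1/16430) - 7*(-3)*(-1/16992) = (101/26)*(1/16430) + 21*(-1/16992) = 101/427180 - 7/5664 = -604549/604886880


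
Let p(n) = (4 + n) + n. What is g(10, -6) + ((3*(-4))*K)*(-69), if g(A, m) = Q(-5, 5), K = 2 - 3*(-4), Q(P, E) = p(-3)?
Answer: 11590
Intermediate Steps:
p(n) = 4 + 2*n
Q(P, E) = -2 (Q(P, E) = 4 + 2*(-3) = 4 - 6 = -2)
K = 14 (K = 2 + 12 = 14)
g(A, m) = -2
g(10, -6) + ((3*(-4))*K)*(-69) = -2 + ((3*(-4))*14)*(-69) = -2 - 12*14*(-69) = -2 - 168*(-69) = -2 + 11592 = 11590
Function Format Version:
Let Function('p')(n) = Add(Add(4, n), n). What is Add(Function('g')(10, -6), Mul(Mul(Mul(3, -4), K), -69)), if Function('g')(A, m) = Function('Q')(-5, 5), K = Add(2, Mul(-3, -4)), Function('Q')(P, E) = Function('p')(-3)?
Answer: 11590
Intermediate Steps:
Function('p')(n) = Add(4, Mul(2, n))
Function('Q')(P, E) = -2 (Function('Q')(P, E) = Add(4, Mul(2, -3)) = Add(4, -6) = -2)
K = 14 (K = Add(2, 12) = 14)
Function('g')(A, m) = -2
Add(Function('g')(10, -6), Mul(Mul(Mul(3, -4), K), -69)) = Add(-2, Mul(Mul(Mul(3, -4), 14), -69)) = Add(-2, Mul(Mul(-12, 14), -69)) = Add(-2, Mul(-168, -69)) = Add(-2, 11592) = 11590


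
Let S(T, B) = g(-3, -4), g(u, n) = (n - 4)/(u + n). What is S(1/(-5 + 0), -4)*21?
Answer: 24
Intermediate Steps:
g(u, n) = (-4 + n)/(n + u)
S(T, B) = 8/7 (S(T, B) = (-4 - 4)/(-4 - 3) = -8/(-7) = -1/7*(-8) = 8/7)
S(1/(-5 + 0), -4)*21 = (8/7)*21 = 24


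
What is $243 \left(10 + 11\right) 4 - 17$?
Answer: $20395$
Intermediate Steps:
$243 \left(10 + 11\right) 4 - 17 = 243 \cdot 21 \cdot 4 - 17 = 243 \cdot 84 - 17 = 20412 - 17 = 20395$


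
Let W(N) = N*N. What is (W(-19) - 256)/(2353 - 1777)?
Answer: 35/192 ≈ 0.18229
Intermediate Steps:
W(N) = N**2
(W(-19) - 256)/(2353 - 1777) = ((-19)**2 - 256)/(2353 - 1777) = (361 - 256)/576 = 105*(1/576) = 35/192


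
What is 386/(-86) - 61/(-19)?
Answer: -1044/817 ≈ -1.2778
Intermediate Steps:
386/(-86) - 61/(-19) = 386*(-1/86) - 61*(-1/19) = -193/43 + 61/19 = -1044/817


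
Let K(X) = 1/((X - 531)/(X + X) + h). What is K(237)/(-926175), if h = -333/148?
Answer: 316/840040725 ≈ 3.7617e-7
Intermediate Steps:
h = -9/4 (h = -333*1/148 = -9/4 ≈ -2.2500)
K(X) = 1/(-9/4 + (-531 + X)/(2*X)) (K(X) = 1/((X - 531)/(X + X) - 9/4) = 1/((-531 + X)/((2*X)) - 9/4) = 1/((-531 + X)*(1/(2*X)) - 9/4) = 1/((-531 + X)/(2*X) - 9/4) = 1/(-9/4 + (-531 + X)/(2*X)))
K(237)/(-926175) = (4*237/(-1062 - 7*237))/(-926175) = (4*237/(-1062 - 1659))*(-1/926175) = (4*237/(-2721))*(-1/926175) = (4*237*(-1/2721))*(-1/926175) = -316/907*(-1/926175) = 316/840040725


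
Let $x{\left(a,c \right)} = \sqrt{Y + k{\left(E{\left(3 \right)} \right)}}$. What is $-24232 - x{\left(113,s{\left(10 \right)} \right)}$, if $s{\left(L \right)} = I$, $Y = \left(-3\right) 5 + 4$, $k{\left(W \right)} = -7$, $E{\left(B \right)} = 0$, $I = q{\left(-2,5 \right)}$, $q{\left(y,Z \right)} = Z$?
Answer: $-24232 - 3 i \sqrt{2} \approx -24232.0 - 4.2426 i$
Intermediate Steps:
$I = 5$
$Y = -11$ ($Y = -15 + 4 = -11$)
$s{\left(L \right)} = 5$
$x{\left(a,c \right)} = 3 i \sqrt{2}$ ($x{\left(a,c \right)} = \sqrt{-11 - 7} = \sqrt{-18} = 3 i \sqrt{2}$)
$-24232 - x{\left(113,s{\left(10 \right)} \right)} = -24232 - 3 i \sqrt{2}$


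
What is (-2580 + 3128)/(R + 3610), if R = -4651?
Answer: -548/1041 ≈ -0.52642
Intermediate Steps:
(-2580 + 3128)/(R + 3610) = (-2580 + 3128)/(-4651 + 3610) = 548/(-1041) = 548*(-1/1041) = -548/1041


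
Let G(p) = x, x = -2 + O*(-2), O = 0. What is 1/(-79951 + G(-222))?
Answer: -1/79953 ≈ -1.2507e-5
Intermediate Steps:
x = -2 (x = -2 + 0*(-2) = -2 + 0 = -2)
G(p) = -2
1/(-79951 + G(-222)) = 1/(-79951 - 2) = 1/(-79953) = -1/79953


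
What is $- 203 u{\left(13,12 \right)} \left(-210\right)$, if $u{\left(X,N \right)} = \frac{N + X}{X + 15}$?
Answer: $\frac{76125}{2} \approx 38063.0$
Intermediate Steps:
$u{\left(X,N \right)} = \frac{N + X}{15 + X}$
$- 203 u{\left(13,12 \right)} \left(-210\right) = - 203 \frac{12 + 13}{15 + 13} \left(-210\right) = - 203 \cdot \frac{1}{28} \cdot 25 \left(-210\right) = \left(-203\right) \frac{25}{28} \left(-210\right) = \left(- \frac{725}{4}\right) \left(-210\right) = \frac{76125}{2}$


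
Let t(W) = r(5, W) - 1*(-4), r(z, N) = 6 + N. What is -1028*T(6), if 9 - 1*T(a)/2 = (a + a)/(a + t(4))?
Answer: -86352/5 ≈ -17270.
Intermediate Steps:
t(W) = 10 + W (t(W) = (6 + W) - 1*(-4) = (6 + W) + 4 = 10 + W)
T(a) = 18 - 4*a/(14 + a) (T(a) = 18 - 2*(a + a)/(a + (10 + 4)) = 18 - 2*2*a/(a + 14) = 18 - 2*2*a/(14 + a) = 18 - 4*a/(14 + a))
-1028*T(6) = -14392*(18 + 6)/(14 + 6) = -14392*24/20 = -1028*84/5 = -86352/5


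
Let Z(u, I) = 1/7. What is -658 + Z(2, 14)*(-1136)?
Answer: -5742/7 ≈ -820.29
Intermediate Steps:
Z(u, I) = ⅐
-658 + Z(2, 14)*(-1136) = -658 + (⅐)*(-1136) = -658 - 1136/7 = -5742/7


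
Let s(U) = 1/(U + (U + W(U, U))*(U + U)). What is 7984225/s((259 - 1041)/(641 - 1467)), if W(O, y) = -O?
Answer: 3121831975/413 ≈ 7.5589e+6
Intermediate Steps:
s(U) = 1/U (s(U) = 1/(U + (U - U)*(U + U)) = 1/(U + 0*(2*U)) = 1/(U + 0) = 1/U)
7984225/s((259 - 1041)/(641 - 1467)) = 7984225/(1/((259 - 1041)/(641 - 1467))) = 7984225/(1/(-782/(-826))) = 7984225/(1/(-782*(-1/826))) = 7984225/(1/(391/413)) = 7984225/(413/391) = 7984225*(391/413) = 3121831975/413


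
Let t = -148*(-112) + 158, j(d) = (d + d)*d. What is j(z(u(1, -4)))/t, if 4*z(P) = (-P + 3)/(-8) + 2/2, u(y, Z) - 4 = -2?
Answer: 49/8567808 ≈ 5.7191e-6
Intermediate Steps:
u(y, Z) = 2 (u(y, Z) = 4 - 2 = 2)
z(P) = 5/32 + P/32 (z(P) = ((-P + 3)/(-8) + 2/2)/4 = ((3 - P)*(-1/8) + 2*(1/2))/4 = ((-3/8 + P/8) + 1)/4 = (5/8 + P/8)/4 = 5/32 + P/32)
j(d) = 2*d**2 (j(d) = (2*d)*d = 2*d**2)
t = 16734 (t = 16576 + 158 = 16734)
j(z(u(1, -4)))/t = (2*(5/32 + (1/32)*2)**2)/16734 = (2*(5/32 + 1/16)**2)*(1/16734) = (2*(7/32)**2)*(1/16734) = (2*(49/1024))*(1/16734) = (49/512)*(1/16734) = 49/8567808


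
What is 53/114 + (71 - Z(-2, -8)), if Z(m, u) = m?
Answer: 8375/114 ≈ 73.465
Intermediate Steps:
53/114 + (71 - Z(-2, -8)) = 53/114 + (71 - 1*(-2)) = (1/114)*53 + (71 + 2) = 53/114 + 73 = 8375/114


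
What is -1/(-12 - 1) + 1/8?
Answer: 21/104 ≈ 0.20192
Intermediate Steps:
-1/(-12 - 1) + 1/8 = -1/(-13) + 1/8 = -1*(-1/13) + 1/8 = 1/13 + 1/8 = 21/104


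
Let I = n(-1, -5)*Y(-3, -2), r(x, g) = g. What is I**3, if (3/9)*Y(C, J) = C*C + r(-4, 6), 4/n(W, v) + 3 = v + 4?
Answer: -91125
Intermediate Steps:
n(W, v) = 4/(1 + v) (n(W, v) = 4/(-3 + (v + 4)) = 4/(-3 + (4 + v)) = 4/(1 + v))
Y(C, J) = 18 + 3*C**2 (Y(C, J) = 3*(C*C + 6) = 3*(C**2 + 6) = 3*(6 + C**2) = 18 + 3*C**2)
I = -45 (I = (4/(1 - 5))*(18 + 3*(-3)**2) = (4/(-4))*(18 + 3*9) = (4*(-1/4))*(18 + 27) = -1*45 = -45)
I**3 = (-45)**3 = -91125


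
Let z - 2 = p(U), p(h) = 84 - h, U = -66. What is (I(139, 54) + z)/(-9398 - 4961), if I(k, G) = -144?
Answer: -8/14359 ≈ -0.00055714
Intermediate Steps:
z = 152 (z = 2 + (84 - 1*(-66)) = 2 + (84 + 66) = 2 + 150 = 152)
(I(139, 54) + z)/(-9398 - 4961) = (-144 + 152)/(-9398 - 4961) = 8/(-14359) = 8*(-1/14359) = -8/14359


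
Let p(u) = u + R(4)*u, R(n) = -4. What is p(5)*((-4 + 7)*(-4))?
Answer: 180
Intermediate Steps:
p(u) = -3*u (p(u) = u - 4*u = -3*u)
p(5)*((-4 + 7)*(-4)) = (-3*5)*((-4 + 7)*(-4)) = -45*(-4) = -15*(-12) = 180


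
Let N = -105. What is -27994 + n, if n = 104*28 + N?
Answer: -25187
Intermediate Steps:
n = 2807 (n = 104*28 - 105 = 2912 - 105 = 2807)
-27994 + n = -27994 + 2807 = -25187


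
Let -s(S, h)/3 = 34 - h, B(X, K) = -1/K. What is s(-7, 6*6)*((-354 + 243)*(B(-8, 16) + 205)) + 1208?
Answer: -1082243/8 ≈ -1.3528e+5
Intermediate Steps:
s(S, h) = -102 + 3*h (s(S, h) = -3*(34 - h) = -102 + 3*h)
s(-7, 6*6)*((-354 + 243)*(B(-8, 16) + 205)) + 1208 = (-102 + 3*(6*6))*((-354 + 243)*(-1/16 + 205)) + 1208 = (-102 + 3*36)*(-111*(-1*1/16 + 205)) + 1208 = (-102 + 108)*(-111*(-1/16 + 205)) + 1208 = 6*(-111*3279/16) + 1208 = 6*(-363969/16) + 1208 = -1091907/8 + 1208 = -1082243/8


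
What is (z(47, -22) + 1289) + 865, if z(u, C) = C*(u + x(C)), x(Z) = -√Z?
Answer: 1120 + 22*I*√22 ≈ 1120.0 + 103.19*I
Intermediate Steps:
z(u, C) = C*(u - √C)
(z(47, -22) + 1289) + 865 = ((-(-22)^(3/2) - 22*47) + 1289) + 865 = ((-(-22)*I*√22 - 1034) + 1289) + 865 = ((22*I*√22 - 1034) + 1289) + 865 = ((-1034 + 22*I*√22) + 1289) + 865 = (255 + 22*I*√22) + 865 = 1120 + 22*I*√22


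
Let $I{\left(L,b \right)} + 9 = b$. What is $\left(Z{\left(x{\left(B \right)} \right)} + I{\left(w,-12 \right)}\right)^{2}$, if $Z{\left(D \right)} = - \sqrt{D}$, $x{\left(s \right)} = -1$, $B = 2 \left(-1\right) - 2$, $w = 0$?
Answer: $\left(21 + i\right)^{2} \approx 440.0 + 42.0 i$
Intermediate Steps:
$I{\left(L,b \right)} = -9 + b$
$B = -4$ ($B = -2 - 2 = -4$)
$\left(Z{\left(x{\left(B \right)} \right)} + I{\left(w,-12 \right)}\right)^{2} = \left(- \sqrt{-1} - 21\right)^{2} = \left(- i - 21\right)^{2} = \left(-21 - i\right)^{2}$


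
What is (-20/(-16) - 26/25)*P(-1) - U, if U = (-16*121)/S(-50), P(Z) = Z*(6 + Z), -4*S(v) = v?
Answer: 15383/100 ≈ 153.83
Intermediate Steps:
S(v) = -v/4
U = -3872/25 (U = (-16*121)/((-¼*(-50))) = -1936/25/2 = -1936*2/25 = -3872/25 ≈ -154.88)
(-20/(-16) - 26/25)*P(-1) - U = (-20/(-16) - 26/25)*(-(6 - 1)) - 1*(-3872/25) = (-20*(-1/16) - 26*1/25)*(-1*5) + 3872/25 = (5/4 - 26/25)*(-5) + 3872/25 = (21/100)*(-5) + 3872/25 = -21/20 + 3872/25 = 15383/100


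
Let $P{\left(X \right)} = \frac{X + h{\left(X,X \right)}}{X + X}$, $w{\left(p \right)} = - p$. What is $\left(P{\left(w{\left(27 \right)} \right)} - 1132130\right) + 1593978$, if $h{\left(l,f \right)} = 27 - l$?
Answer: $\frac{923695}{2} \approx 4.6185 \cdot 10^{5}$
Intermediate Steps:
$P{\left(X \right)} = \frac{27}{2 X}$ ($P{\left(X \right)} = \frac{X - \left(-27 + X\right)}{X + X} = \frac{27}{2 X}$)
$\left(P{\left(w{\left(27 \right)} \right)} - 1132130\right) + 1593978 = \left(\frac{27}{2 \left(\left(-1\right) 27\right)} - 1132130\right) + 1593978 = \left(\frac{27}{2 \left(-27\right)} - 1132130\right) + 1593978 = \left(\frac{27}{2} \left(- \frac{1}{27}\right) - 1132130\right) + 1593978 = \left(- \frac{1}{2} - 1132130\right) + 1593978 = - \frac{2264261}{2} + 1593978 = \frac{923695}{2}$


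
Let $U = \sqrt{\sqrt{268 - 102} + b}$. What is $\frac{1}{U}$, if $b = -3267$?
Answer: $- \frac{i}{\sqrt{3267 - \sqrt{166}}} \approx - 0.01753 i$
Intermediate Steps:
$U = \sqrt{-3267 + \sqrt{166}}$ ($U = \sqrt{\sqrt{268 - 102} - 3267} = \sqrt{\sqrt{166} - 3267} = \sqrt{-3267 + \sqrt{166}} \approx 57.045 i$)
$\frac{1}{U} = \frac{1}{\sqrt{-3267 + \sqrt{166}}}$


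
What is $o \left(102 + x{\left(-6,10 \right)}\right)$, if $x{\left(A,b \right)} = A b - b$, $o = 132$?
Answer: $4224$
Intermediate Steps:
$x{\left(A,b \right)} = - b + A b$
$o \left(102 + x{\left(-6,10 \right)}\right) = 132 \left(102 + 10 \left(-1 - 6\right)\right) = 132 \left(102 + 10 \left(-7\right)\right) = 132 \left(102 - 70\right) = 132 \cdot 32 = 4224$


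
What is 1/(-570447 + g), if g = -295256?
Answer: -1/865703 ≈ -1.1551e-6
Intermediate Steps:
1/(-570447 + g) = 1/(-570447 - 295256) = 1/(-865703) = -1/865703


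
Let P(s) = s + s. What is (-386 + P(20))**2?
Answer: 119716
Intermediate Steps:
P(s) = 2*s
(-386 + P(20))**2 = (-386 + 2*20)**2 = (-386 + 40)**2 = (-346)**2 = 119716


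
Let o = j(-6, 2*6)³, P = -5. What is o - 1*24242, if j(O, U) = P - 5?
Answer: -25242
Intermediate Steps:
j(O, U) = -10 (j(O, U) = -5 - 5 = -10)
o = -1000 (o = (-10)³ = -1000)
o - 1*24242 = -1000 - 1*24242 = -1000 - 24242 = -25242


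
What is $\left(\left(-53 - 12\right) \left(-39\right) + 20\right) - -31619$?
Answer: $34174$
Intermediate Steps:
$\left(\left(-53 - 12\right) \left(-39\right) + 20\right) - -31619 = \left(\left(-53 - 12\right) \left(-39\right) + 20\right) + 31619 = \left(\left(-65\right) \left(-39\right) + 20\right) + 31619 = \left(2535 + 20\right) + 31619 = 2555 + 31619 = 34174$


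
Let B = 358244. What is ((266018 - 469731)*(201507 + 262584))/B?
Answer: -94541369883/358244 ≈ -2.6390e+5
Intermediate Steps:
((266018 - 469731)*(201507 + 262584))/B = ((266018 - 469731)*(201507 + 262584))/358244 = -203713*464091*(1/358244) = -94541369883*1/358244 = -94541369883/358244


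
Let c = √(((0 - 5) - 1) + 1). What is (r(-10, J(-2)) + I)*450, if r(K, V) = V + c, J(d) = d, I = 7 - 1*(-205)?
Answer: 94500 + 450*I*√5 ≈ 94500.0 + 1006.2*I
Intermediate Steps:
I = 212 (I = 7 + 205 = 212)
c = I*√5 (c = √((-5 - 1) + 1) = √(-6 + 1) = √(-5) = I*√5 ≈ 2.2361*I)
r(K, V) = V + I*√5
(r(-10, J(-2)) + I)*450 = ((-2 + I*√5) + 212)*450 = (210 + I*√5)*450 = 94500 + 450*I*√5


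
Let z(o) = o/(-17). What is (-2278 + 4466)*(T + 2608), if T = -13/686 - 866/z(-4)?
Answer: -804908312/343 ≈ -2.3467e+6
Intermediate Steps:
z(o) = -o/17 (z(o) = o*(-1/17) = -o/17)
T = -1262418/343 (T = -13/686 - 866/((-1/17*(-4))) = -13*1/686 - 866/4/17 = -13/686 - 866*17/4 = -13/686 - 7361/2 = -1262418/343 ≈ -3680.5)
(-2278 + 4466)*(T + 2608) = (-2278 + 4466)*(-1262418/343 + 2608) = 2188*(-367874/343) = -804908312/343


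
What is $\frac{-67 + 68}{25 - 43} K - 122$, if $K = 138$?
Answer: $- \frac{389}{3} \approx -129.67$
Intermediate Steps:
$\frac{-67 + 68}{25 - 43} K - 122 = \frac{-67 + 68}{25 - 43} \cdot 138 - 122 = 1 \frac{1}{-18} \cdot 138 - 122 = 1 \left(- \frac{1}{18}\right) 138 - 122 = \left(- \frac{1}{18}\right) 138 - 122 = - \frac{23}{3} - 122 = - \frac{389}{3}$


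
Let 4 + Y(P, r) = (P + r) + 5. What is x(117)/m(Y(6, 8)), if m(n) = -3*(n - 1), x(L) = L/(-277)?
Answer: 39/3878 ≈ 0.010057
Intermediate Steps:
x(L) = -L/277 (x(L) = L*(-1/277) = -L/277)
Y(P, r) = 1 + P + r (Y(P, r) = -4 + ((P + r) + 5) = -4 + (5 + P + r) = 1 + P + r)
m(n) = 3 - 3*n (m(n) = -3*(-1 + n) = 3 - 3*n)
x(117)/m(Y(6, 8)) = (-1/277*117)/(3 - 3*(1 + 6 + 8)) = -117/(277*(3 - 3*15)) = -117/(277*(3 - 45)) = -117/277/(-42) = -117/277*(-1/42) = 39/3878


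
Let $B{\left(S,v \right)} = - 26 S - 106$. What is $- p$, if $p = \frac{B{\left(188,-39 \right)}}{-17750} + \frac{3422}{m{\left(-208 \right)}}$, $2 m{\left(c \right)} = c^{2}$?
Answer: $- \frac{42192677}{95992000} \approx -0.43954$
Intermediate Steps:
$B{\left(S,v \right)} = -106 - 26 S$
$m{\left(c \right)} = \frac{c^{2}}{2}$
$p = \frac{42192677}{95992000}$ ($p = \frac{-106 - 4888}{-17750} + \frac{3422}{\frac{1}{2} \left(-208\right)^{2}} = \left(-106 - 4888\right) \left(- \frac{1}{17750}\right) + \frac{3422}{\frac{1}{2} \cdot 43264} = \left(-4994\right) \left(- \frac{1}{17750}\right) + \frac{3422}{21632} = \frac{2497}{8875} + 3422 \cdot \frac{1}{21632} = \frac{2497}{8875} + \frac{1711}{10816} = \frac{42192677}{95992000} \approx 0.43954$)
$- p = \left(-1\right) \frac{42192677}{95992000} = - \frac{42192677}{95992000}$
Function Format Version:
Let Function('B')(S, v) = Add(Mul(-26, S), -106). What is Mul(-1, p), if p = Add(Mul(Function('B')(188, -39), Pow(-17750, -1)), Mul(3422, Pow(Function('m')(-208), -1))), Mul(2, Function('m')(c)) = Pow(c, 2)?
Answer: Rational(-42192677, 95992000) ≈ -0.43954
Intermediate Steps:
Function('B')(S, v) = Add(-106, Mul(-26, S))
Function('m')(c) = Mul(Rational(1, 2), Pow(c, 2))
p = Rational(42192677, 95992000) (p = Add(Mul(Add(-106, Mul(-26, 188)), Pow(-17750, -1)), Mul(3422, Pow(Mul(Rational(1, 2), Pow(-208, 2)), -1))) = Add(Mul(Add(-106, -4888), Rational(-1, 17750)), Mul(3422, Pow(Mul(Rational(1, 2), 43264), -1))) = Add(Mul(-4994, Rational(-1, 17750)), Mul(3422, Pow(21632, -1))) = Add(Rational(2497, 8875), Mul(3422, Rational(1, 21632))) = Add(Rational(2497, 8875), Rational(1711, 10816)) = Rational(42192677, 95992000) ≈ 0.43954)
Mul(-1, p) = Mul(-1, Rational(42192677, 95992000)) = Rational(-42192677, 95992000)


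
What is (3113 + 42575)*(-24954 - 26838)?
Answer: -2366272896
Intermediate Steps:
(3113 + 42575)*(-24954 - 26838) = 45688*(-51792) = -2366272896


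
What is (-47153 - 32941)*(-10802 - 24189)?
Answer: 2802569154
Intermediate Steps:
(-47153 - 32941)*(-10802 - 24189) = -80094*(-34991) = 2802569154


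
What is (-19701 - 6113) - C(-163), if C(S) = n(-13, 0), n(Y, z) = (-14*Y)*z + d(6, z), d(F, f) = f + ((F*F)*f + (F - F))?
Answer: -25814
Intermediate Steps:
d(F, f) = f + f*F**2 (d(F, f) = f + (F**2*f + 0) = f + (f*F**2 + 0) = f + f*F**2)
n(Y, z) = 37*z - 14*Y*z (n(Y, z) = (-14*Y)*z + z*(1 + 6**2) = -14*Y*z + z*(1 + 36) = -14*Y*z + z*37 = -14*Y*z + 37*z = 37*z - 14*Y*z)
C(S) = 0 (C(S) = 0*(37 - 14*(-13)) = 0*(37 + 182) = 0*219 = 0)
(-19701 - 6113) - C(-163) = (-19701 - 6113) - 1*0 = -25814 + 0 = -25814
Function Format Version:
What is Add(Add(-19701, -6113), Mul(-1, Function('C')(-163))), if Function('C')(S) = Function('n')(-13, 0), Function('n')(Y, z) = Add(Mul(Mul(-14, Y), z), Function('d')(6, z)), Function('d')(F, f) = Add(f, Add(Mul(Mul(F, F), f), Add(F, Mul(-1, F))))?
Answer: -25814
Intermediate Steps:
Function('d')(F, f) = Add(f, Mul(f, Pow(F, 2))) (Function('d')(F, f) = Add(f, Add(Mul(Pow(F, 2), f), 0)) = Add(f, Add(Mul(f, Pow(F, 2)), 0)) = Add(f, Mul(f, Pow(F, 2))))
Function('n')(Y, z) = Add(Mul(37, z), Mul(-14, Y, z)) (Function('n')(Y, z) = Add(Mul(Mul(-14, Y), z), Mul(z, Add(1, Pow(6, 2)))) = Add(Mul(-14, Y, z), Mul(z, Add(1, 36))) = Add(Mul(-14, Y, z), Mul(z, 37)) = Add(Mul(-14, Y, z), Mul(37, z)) = Add(Mul(37, z), Mul(-14, Y, z)))
Function('C')(S) = 0 (Function('C')(S) = Mul(0, Add(37, Mul(-14, -13))) = Mul(0, Add(37, 182)) = Mul(0, 219) = 0)
Add(Add(-19701, -6113), Mul(-1, Function('C')(-163))) = Add(Add(-19701, -6113), Mul(-1, 0)) = Add(-25814, 0) = -25814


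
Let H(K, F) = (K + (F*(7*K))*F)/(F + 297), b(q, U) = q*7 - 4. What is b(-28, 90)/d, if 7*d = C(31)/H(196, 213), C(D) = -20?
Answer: 435725248/51 ≈ 8.5436e+6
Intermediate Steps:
b(q, U) = -4 + 7*q (b(q, U) = 7*q - 4 = -4 + 7*q)
H(K, F) = (K + 7*K*F²)/(297 + F) (H(K, F) = (K + (7*F*K)*F)/(297 + F) = (K + 7*K*F²)/(297 + F))
d = -1275/54465656 (d = (-20*(297 + 213)/(196*(1 + 7*213²)))/7 = (-20*255/(98*(1 + 7*45369)))/7 = (-20*255/(98*(1 + 317583)))/7 = (-20/(196*(1/510)*317584))/7 = (-20/31123232/255)/7 = (-20*255/31123232)/7 = (⅐)*(-1275/7780808) = -1275/54465656 ≈ -2.3409e-5)
b(-28, 90)/d = (-4 + 7*(-28))/(-1275/54465656) = (-4 - 196)*(-54465656/1275) = -200*(-54465656/1275) = 435725248/51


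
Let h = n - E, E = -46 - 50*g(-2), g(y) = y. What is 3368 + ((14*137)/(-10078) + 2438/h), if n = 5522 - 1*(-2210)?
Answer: 65155481268/19344721 ≈ 3368.1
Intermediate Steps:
n = 7732 (n = 5522 + 2210 = 7732)
E = 54 (E = -46 - 50*(-2) = -46 + 100 = 54)
h = 7678 (h = 7732 - 1*54 = 7732 - 54 = 7678)
3368 + ((14*137)/(-10078) + 2438/h) = 3368 + ((14*137)/(-10078) + 2438/7678) = 3368 + (1918*(-1/10078) + 2438*(1/7678)) = 3368 + (-959/5039 + 1219/3839) = 3368 + 2460940/19344721 = 65155481268/19344721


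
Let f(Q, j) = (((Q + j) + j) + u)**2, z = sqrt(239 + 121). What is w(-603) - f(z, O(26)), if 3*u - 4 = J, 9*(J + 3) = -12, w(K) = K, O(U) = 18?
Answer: -182332/81 - 1292*sqrt(10)/3 ≈ -3612.9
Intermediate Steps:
z = 6*sqrt(10) (z = sqrt(360) = 6*sqrt(10) ≈ 18.974)
J = -13/3 (J = -3 + (1/9)*(-12) = -3 - 4/3 = -13/3 ≈ -4.3333)
u = -1/9 (u = 4/3 + (1/3)*(-13/3) = 4/3 - 13/9 = -1/9 ≈ -0.11111)
f(Q, j) = (-1/9 + Q + 2*j)**2 (f(Q, j) = (((Q + j) + j) - 1/9)**2 = ((Q + 2*j) - 1/9)**2 = (-1/9 + Q + 2*j)**2)
w(-603) - f(z, O(26)) = -603 - (-1 + 9*(6*sqrt(10)) + 18*18)**2/81 = -603 - (-1 + 54*sqrt(10) + 324)**2/81 = -603 - (323 + 54*sqrt(10))**2/81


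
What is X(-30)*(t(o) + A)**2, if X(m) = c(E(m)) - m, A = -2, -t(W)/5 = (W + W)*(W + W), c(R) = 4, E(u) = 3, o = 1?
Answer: 16456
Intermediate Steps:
t(W) = -20*W**2 (t(W) = -5*(W + W)*(W + W) = -5*2*W*2*W = -20*W**2)
X(m) = 4 - m
X(-30)*(t(o) + A)**2 = (4 - 1*(-30))*(-20*1**2 - 2)**2 = (4 + 30)*(-20*1 - 2)**2 = 34*(-20 - 2)**2 = 34*(-22)**2 = 34*484 = 16456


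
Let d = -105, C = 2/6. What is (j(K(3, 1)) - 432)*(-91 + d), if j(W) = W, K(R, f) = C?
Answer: 253820/3 ≈ 84607.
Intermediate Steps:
C = ⅓ (C = 2*(⅙) = ⅓ ≈ 0.33333)
K(R, f) = ⅓
(j(K(3, 1)) - 432)*(-91 + d) = (⅓ - 432)*(-91 - 105) = -1295/3*(-196) = 253820/3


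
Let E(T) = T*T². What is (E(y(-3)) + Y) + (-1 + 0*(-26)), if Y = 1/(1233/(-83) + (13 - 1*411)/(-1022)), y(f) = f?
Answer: -17221701/613546 ≈ -28.069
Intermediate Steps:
Y = -42413/613546 (Y = 1/(1233*(-1/83) + (13 - 411)*(-1/1022)) = 1/(-1233/83 - 398*(-1/1022)) = 1/(-1233/83 + 199/511) = 1/(-613546/42413) = -42413/613546 ≈ -0.069128)
E(T) = T³
(E(y(-3)) + Y) + (-1 + 0*(-26)) = ((-3)³ - 42413/613546) + (-1 + 0*(-26)) = (-27 - 42413/613546) + (-1 + 0) = -16608155/613546 - 1 = -17221701/613546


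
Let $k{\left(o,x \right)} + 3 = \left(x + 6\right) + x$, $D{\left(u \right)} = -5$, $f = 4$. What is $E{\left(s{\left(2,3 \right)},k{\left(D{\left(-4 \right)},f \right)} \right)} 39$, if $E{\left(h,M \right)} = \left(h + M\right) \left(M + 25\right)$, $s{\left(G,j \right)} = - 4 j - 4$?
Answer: $-7020$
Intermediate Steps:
$s{\left(G,j \right)} = -4 - 4 j$
$k{\left(o,x \right)} = 3 + 2 x$ ($k{\left(o,x \right)} = -3 + \left(\left(x + 6\right) + x\right) = -3 + \left(\left(6 + x\right) + x\right) = -3 + \left(6 + 2 x\right) = 3 + 2 x$)
$E{\left(h,M \right)} = \left(25 + M\right) \left(M + h\right)$ ($E{\left(h,M \right)} = \left(M + h\right) \left(25 + M\right) = \left(25 + M\right) \left(M + h\right)$)
$E{\left(s{\left(2,3 \right)},k{\left(D{\left(-4 \right)},f \right)} \right)} 39 = \left(\left(3 + 2 \cdot 4\right)^{2} + 25 \left(3 + 2 \cdot 4\right) + 25 \left(-4 - 12\right) + \left(3 + 2 \cdot 4\right) \left(-4 - 12\right)\right) 39 = \left(\left(3 + 8\right)^{2} + 25 \left(3 + 8\right) + 25 \left(-4 - 12\right) + \left(3 + 8\right) \left(-4 - 12\right)\right) 39 = \left(11^{2} + 25 \cdot 11 + 25 \left(-16\right) + 11 \left(-16\right)\right) 39 = \left(121 + 275 - 400 - 176\right) 39 = \left(-180\right) 39 = -7020$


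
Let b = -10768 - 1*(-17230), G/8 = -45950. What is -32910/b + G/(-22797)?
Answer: 90287885/8184123 ≈ 11.032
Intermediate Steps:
G = -367600 (G = 8*(-45950) = -367600)
b = 6462 (b = -10768 + 17230 = 6462)
-32910/b + G/(-22797) = -32910/6462 - 367600/(-22797) = -32910*1/6462 - 367600*(-1/22797) = -5485/1077 + 367600/22797 = 90287885/8184123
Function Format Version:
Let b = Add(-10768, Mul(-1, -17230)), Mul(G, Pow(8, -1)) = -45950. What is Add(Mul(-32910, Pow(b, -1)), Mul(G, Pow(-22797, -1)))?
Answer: Rational(90287885, 8184123) ≈ 11.032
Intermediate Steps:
G = -367600 (G = Mul(8, -45950) = -367600)
b = 6462 (b = Add(-10768, 17230) = 6462)
Add(Mul(-32910, Pow(b, -1)), Mul(G, Pow(-22797, -1))) = Add(Mul(-32910, Pow(6462, -1)), Mul(-367600, Pow(-22797, -1))) = Add(Mul(-32910, Rational(1, 6462)), Mul(-367600, Rational(-1, 22797))) = Add(Rational(-5485, 1077), Rational(367600, 22797)) = Rational(90287885, 8184123)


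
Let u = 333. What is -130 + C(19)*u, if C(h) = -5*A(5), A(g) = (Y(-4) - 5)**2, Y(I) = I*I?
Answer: -201595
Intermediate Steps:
Y(I) = I**2
A(g) = 121 (A(g) = ((-4)**2 - 5)**2 = (16 - 5)**2 = 11**2 = 121)
C(h) = -605 (C(h) = -5*121 = -605)
-130 + C(19)*u = -130 - 605*333 = -130 - 201465 = -201595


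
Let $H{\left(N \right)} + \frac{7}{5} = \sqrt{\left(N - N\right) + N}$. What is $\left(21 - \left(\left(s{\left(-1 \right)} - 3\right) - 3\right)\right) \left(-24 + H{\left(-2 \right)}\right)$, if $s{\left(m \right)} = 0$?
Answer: $- \frac{3429}{5} + 27 i \sqrt{2} \approx -685.8 + 38.184 i$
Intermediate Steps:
$H{\left(N \right)} = - \frac{7}{5} + \sqrt{N}$ ($H{\left(N \right)} = - \frac{7}{5} + \sqrt{\left(N - N\right) + N} = - \frac{7}{5} + \sqrt{0 + N} = - \frac{7}{5} + \sqrt{N}$)
$\left(21 - \left(\left(s{\left(-1 \right)} - 3\right) - 3\right)\right) \left(-24 + H{\left(-2 \right)}\right) = \left(21 - \left(\left(0 - 3\right) - 3\right)\right) \left(-24 - \left(\frac{7}{5} - \sqrt{-2}\right)\right) = \left(21 - \left(-3 - 3\right)\right) \left(-24 - \left(\frac{7}{5} - i \sqrt{2}\right)\right) = \left(21 - -6\right) \left(- \frac{127}{5} + i \sqrt{2}\right) = \left(21 + 6\right) \left(- \frac{127}{5} + i \sqrt{2}\right) = 27 \left(- \frac{127}{5} + i \sqrt{2}\right) = - \frac{3429}{5} + 27 i \sqrt{2}$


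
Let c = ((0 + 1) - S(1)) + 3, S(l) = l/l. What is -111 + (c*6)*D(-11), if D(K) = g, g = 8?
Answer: 33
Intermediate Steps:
D(K) = 8
S(l) = 1
c = 3 (c = ((0 + 1) - 1*1) + 3 = (1 - 1) + 3 = 0 + 3 = 3)
-111 + (c*6)*D(-11) = -111 + (3*6)*8 = -111 + 18*8 = -111 + 144 = 33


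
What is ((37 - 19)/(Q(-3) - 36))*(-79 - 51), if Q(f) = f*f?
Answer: 260/3 ≈ 86.667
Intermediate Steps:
Q(f) = f**2
((37 - 19)/(Q(-3) - 36))*(-79 - 51) = ((37 - 19)/((-3)**2 - 36))*(-79 - 51) = (18/(9 - 36))*(-130) = (18/(-27))*(-130) = (18*(-1/27))*(-130) = -2/3*(-130) = 260/3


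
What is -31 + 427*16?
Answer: 6801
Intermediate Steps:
-31 + 427*16 = -31 + 6832 = 6801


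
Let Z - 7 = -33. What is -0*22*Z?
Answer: 0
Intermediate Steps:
Z = -26 (Z = 7 - 33 = -26)
-0*22*Z = -0*22*(-26) = -0*(-26) = -1*0 = 0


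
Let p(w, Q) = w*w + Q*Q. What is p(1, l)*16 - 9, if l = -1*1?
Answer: 23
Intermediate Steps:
l = -1
p(w, Q) = Q² + w² (p(w, Q) = w² + Q² = Q² + w²)
p(1, l)*16 - 9 = ((-1)² + 1²)*16 - 9 = (1 + 1)*16 - 9 = 2*16 - 9 = 32 - 9 = 23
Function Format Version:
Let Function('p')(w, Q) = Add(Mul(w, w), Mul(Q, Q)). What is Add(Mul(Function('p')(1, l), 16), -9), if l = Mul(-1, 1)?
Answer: 23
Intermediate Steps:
l = -1
Function('p')(w, Q) = Add(Pow(Q, 2), Pow(w, 2)) (Function('p')(w, Q) = Add(Pow(w, 2), Pow(Q, 2)) = Add(Pow(Q, 2), Pow(w, 2)))
Add(Mul(Function('p')(1, l), 16), -9) = Add(Mul(Add(Pow(-1, 2), Pow(1, 2)), 16), -9) = Add(Mul(Add(1, 1), 16), -9) = Add(Mul(2, 16), -9) = Add(32, -9) = 23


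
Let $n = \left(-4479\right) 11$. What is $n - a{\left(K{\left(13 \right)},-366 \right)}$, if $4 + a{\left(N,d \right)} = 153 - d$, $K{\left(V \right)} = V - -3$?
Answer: $-49784$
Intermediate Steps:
$K{\left(V \right)} = 3 + V$ ($K{\left(V \right)} = V + 3 = 3 + V$)
$a{\left(N,d \right)} = 149 - d$ ($a{\left(N,d \right)} = -4 - \left(-153 + d\right) = 149 - d$)
$n = -49269$
$n - a{\left(K{\left(13 \right)},-366 \right)} = -49269 - \left(149 - -366\right) = -49269 - \left(149 + 366\right) = -49269 - 515 = -49784$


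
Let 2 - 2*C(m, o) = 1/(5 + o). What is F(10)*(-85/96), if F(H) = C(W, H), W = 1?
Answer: -493/576 ≈ -0.85590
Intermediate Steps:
C(m, o) = 1 - 1/(2*(5 + o))
F(H) = (9/2 + H)/(5 + H)
F(10)*(-85/96) = ((9/2 + 10)/(5 + 10))*(-85/96) = ((29/2)/15)*(-85*1/96) = ((1/15)*(29/2))*(-85/96) = (29/30)*(-85/96) = -493/576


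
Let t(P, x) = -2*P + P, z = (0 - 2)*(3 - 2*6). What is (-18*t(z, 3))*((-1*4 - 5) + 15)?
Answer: 1944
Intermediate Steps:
z = 18 (z = -2*(3 - 12) = -2*(-9) = 18)
t(P, x) = -P
(-18*t(z, 3))*((-1*4 - 5) + 15) = (-(-18)*18)*((-1*4 - 5) + 15) = (-18*(-18))*((-4 - 5) + 15) = 324*(-9 + 15) = 324*6 = 1944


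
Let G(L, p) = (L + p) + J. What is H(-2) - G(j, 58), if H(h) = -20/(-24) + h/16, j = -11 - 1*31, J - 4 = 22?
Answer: -991/24 ≈ -41.292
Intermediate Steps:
J = 26 (J = 4 + 22 = 26)
j = -42 (j = -11 - 31 = -42)
H(h) = ⅚ + h/16 (H(h) = -20*(-1/24) + h*(1/16) = ⅚ + h/16)
G(L, p) = 26 + L + p (G(L, p) = (L + p) + 26 = 26 + L + p)
H(-2) - G(j, 58) = (⅚ + (1/16)*(-2)) - (26 - 42 + 58) = (⅚ - ⅛) - 1*42 = 17/24 - 42 = -991/24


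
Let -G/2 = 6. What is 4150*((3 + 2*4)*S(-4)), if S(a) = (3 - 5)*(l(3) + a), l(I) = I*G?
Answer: 3652000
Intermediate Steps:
G = -12 (G = -2*6 = -12)
l(I) = -12*I (l(I) = I*(-12) = -12*I)
S(a) = 72 - 2*a (S(a) = (3 - 5)*(-12*3 + a) = -2*(-36 + a) = 72 - 2*a)
4150*((3 + 2*4)*S(-4)) = 4150*((3 + 2*4)*(72 - 2*(-4))) = 4150*((3 + 8)*(72 + 8)) = 4150*(11*80) = 4150*880 = 3652000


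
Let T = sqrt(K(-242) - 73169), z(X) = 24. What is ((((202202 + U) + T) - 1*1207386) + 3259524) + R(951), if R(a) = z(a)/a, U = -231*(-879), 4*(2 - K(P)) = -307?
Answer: 778992321/317 + I*sqrt(292361)/2 ≈ 2.4574e+6 + 270.35*I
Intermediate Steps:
K(P) = 315/4 (K(P) = 2 - 1/4*(-307) = 2 + 307/4 = 315/4)
U = 203049
R(a) = 24/a
T = I*sqrt(292361)/2 (T = sqrt(315/4 - 73169) = sqrt(-292361/4) = I*sqrt(292361)/2 ≈ 270.35*I)
((((202202 + U) + T) - 1*1207386) + 3259524) + R(951) = ((((202202 + 203049) + I*sqrt(292361)/2) - 1*1207386) + 3259524) + 24/951 = (((405251 + I*sqrt(292361)/2) - 1207386) + 3259524) + 24*(1/951) = ((-802135 + I*sqrt(292361)/2) + 3259524) + 8/317 = (2457389 + I*sqrt(292361)/2) + 8/317 = 778992321/317 + I*sqrt(292361)/2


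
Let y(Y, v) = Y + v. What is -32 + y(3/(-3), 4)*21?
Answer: 31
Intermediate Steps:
-32 + y(3/(-3), 4)*21 = -32 + (3/(-3) + 4)*21 = -32 + (3*(-⅓) + 4)*21 = -32 + (-1 + 4)*21 = -32 + 3*21 = -32 + 63 = 31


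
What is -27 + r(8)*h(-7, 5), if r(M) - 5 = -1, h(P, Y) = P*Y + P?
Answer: -195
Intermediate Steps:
h(P, Y) = P + P*Y
r(M) = 4 (r(M) = 5 - 1 = 4)
-27 + r(8)*h(-7, 5) = -27 + 4*(-7*(1 + 5)) = -27 + 4*(-7*6) = -27 + 4*(-42) = -27 - 168 = -195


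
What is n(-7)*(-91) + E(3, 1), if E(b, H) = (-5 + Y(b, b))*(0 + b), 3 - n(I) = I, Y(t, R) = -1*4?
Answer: -937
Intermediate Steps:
Y(t, R) = -4
n(I) = 3 - I
E(b, H) = -9*b (E(b, H) = (-5 - 4)*(0 + b) = -9*b)
n(-7)*(-91) + E(3, 1) = (3 - 1*(-7))*(-91) - 9*3 = (3 + 7)*(-91) - 27 = 10*(-91) - 27 = -910 - 27 = -937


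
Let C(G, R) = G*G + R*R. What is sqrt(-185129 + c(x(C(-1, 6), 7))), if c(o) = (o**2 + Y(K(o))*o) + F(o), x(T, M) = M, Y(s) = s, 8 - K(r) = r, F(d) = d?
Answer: I*sqrt(185066) ≈ 430.19*I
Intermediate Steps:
K(r) = 8 - r
C(G, R) = G**2 + R**2
c(o) = o + o**2 + o*(8 - o) (c(o) = (o**2 + (8 - o)*o) + o = (o**2 + o*(8 - o)) + o = o + o**2 + o*(8 - o))
sqrt(-185129 + c(x(C(-1, 6), 7))) = sqrt(-185129 + 9*7) = sqrt(-185129 + 63) = sqrt(-185066) = I*sqrt(185066)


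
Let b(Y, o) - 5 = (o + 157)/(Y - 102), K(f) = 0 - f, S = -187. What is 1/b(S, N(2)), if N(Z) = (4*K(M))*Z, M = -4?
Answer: 289/1256 ≈ 0.23010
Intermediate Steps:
K(f) = -f
N(Z) = 16*Z (N(Z) = (4*(-1*(-4)))*Z = (4*4)*Z = 16*Z)
b(Y, o) = 5 + (157 + o)/(-102 + Y) (b(Y, o) = 5 + (o + 157)/(Y - 102) = 5 + (157 + o)/(-102 + Y))
1/b(S, N(2)) = 1/((-353 + 16*2 + 5*(-187))/(-102 - 187)) = 1/((-353 + 32 - 935)/(-289)) = 1/(-1/289*(-1256)) = 1/(1256/289) = 289/1256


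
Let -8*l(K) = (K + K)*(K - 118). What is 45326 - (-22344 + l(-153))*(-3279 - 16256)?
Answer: -2555758561/4 ≈ -6.3894e+8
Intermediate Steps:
l(K) = -K*(-118 + K)/4 (l(K) = -(K + K)*(K - 118)/8 = -2*K*(-118 + K)/8 = -K*(-118 + K)/4)
45326 - (-22344 + l(-153))*(-3279 - 16256) = 45326 - (-22344 + (¼)*(-153)*(118 - 1*(-153)))*(-3279 - 16256) = 45326 - (-22344 + (¼)*(-153)*(118 + 153))*(-19535) = 45326 - (-22344 + (¼)*(-153)*271)*(-19535) = 45326 - (-22344 - 41463/4)*(-19535) = 45326 - (-130839)*(-19535)/4 = 45326 - 1*2555939865/4 = 45326 - 2555939865/4 = -2555758561/4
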